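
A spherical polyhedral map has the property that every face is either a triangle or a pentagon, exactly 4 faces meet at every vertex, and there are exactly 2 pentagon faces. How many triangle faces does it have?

Let x be the number of triangles; then F = 2 + x.
Edge–face incidences: 2E = 5·2 + 3·x = 10 + 3x.
Every vertex has degree 4, so 4V = 2E.
Euler: V − E + F = 2 ⇒ (2E)/4 − E + (2 + x) = 2.
Multiply by 8: 2·(2E) − 4·(2E) + 8·(2 + x) = 16, i.e. 16 + 8x − 2·(10 + 3x) = 16.
Collecting terms: 2x − 4 = 16, so 2x = 20, so x = 10.
Then 2E = 10 + 3·10 = 40, so E = 20, V = 2E/4 = 10, F = 2 + 10 = 12.

10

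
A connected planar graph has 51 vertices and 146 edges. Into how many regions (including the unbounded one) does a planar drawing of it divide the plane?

Euler's formula for a connected plane graph: V − E + F = 2, so F = 2 − 51 + 146 = 97.

97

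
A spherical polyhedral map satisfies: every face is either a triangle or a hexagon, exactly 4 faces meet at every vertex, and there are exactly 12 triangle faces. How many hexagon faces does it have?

2

Let x be the number of hexagons; then F = 12 + x.
Edge–face incidences: 2E = 3·12 + 6·x = 36 + 6x.
Every vertex has degree 4, so 4V = 2E.
Euler: V − E + F = 2 ⇒ (2E)/4 − E + (12 + x) = 2.
Multiply by 8: 2·(2E) − 4·(2E) + 8·(12 + x) = 16, i.e. 96 + 8x − 2·(36 + 6x) = 16.
Collecting terms: −4x + 24 = 16, so −4x = −8, so x = 2.
Then 2E = 36 + 6·2 = 48, so E = 24, V = 2E/4 = 12, F = 12 + 2 = 14.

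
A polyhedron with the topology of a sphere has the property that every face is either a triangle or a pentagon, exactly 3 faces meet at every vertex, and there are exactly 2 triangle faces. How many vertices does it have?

Let x be the number of pentagons; then F = 2 + x.
Edge–face incidences: 2E = 3·2 + 5·x = 6 + 5x.
Every vertex has degree 3, so 3V = 2E.
Euler: V − E + F = 2 ⇒ (2E)/3 − E + (2 + x) = 2.
Multiply by 6: 2·(2E) − 3·(2E) + 6·(2 + x) = 12, i.e. 12 + 6x − (6 + 5x) = 12.
Collecting terms: x + 6 = 12, so x = 6.
Then 2E = 6 + 5·6 = 36, so E = 18, V = 2E/3 = 12, F = 2 + 6 = 8.

12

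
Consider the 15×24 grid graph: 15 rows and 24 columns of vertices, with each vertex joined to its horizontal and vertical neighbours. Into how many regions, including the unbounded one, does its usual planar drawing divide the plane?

The grid has V = 15·24 = 360 vertices and E = 15·23 + 24·14 = 681 edges.
F = 2 − V + E = 2 − 360 + 681 = 323.

323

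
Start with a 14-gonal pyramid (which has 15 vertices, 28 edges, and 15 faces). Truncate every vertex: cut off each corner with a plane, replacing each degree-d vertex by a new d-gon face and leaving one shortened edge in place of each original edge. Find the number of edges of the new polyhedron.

Truncation replaces each original edge-end by a new vertex, so V′ = 2E = 56.
Each original edge survives, and each old vertex of degree d contributes d new edges; summing degrees gives Σd = 2E, so E′ = E + 2E = 3E = 84.
Each original face survives and each original vertex becomes one new face: F′ = F + V = 30.

84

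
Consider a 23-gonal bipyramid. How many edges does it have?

A bipyramid over an n-gon has 2n triangular faces and n + 2 vertices: V = 23 + 2 = 25, E = 3·23 = 69, F = 2·23 = 46.

69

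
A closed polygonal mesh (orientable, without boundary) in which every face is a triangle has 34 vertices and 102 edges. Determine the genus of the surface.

1

Every face is a triangle and each edge borders two faces, so 3F = 2·102, giving F = 68.
χ = V − E + F = 34 − 102 + 68 = 0.
For a closed orientable surface χ = 2 − 2g, so g = (2 − (0))/2 = 1.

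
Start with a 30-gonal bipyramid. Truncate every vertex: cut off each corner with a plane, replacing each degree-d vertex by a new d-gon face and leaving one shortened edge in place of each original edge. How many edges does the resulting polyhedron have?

The base solid has V = 32, E = 90, F = 60.
Truncation replaces each original edge-end by a new vertex, so V′ = 2E = 180.
Each original edge survives, and each old vertex of degree d contributes d new edges; summing degrees gives Σd = 2E, so E′ = E + 2E = 3E = 270.
Each original face survives and each original vertex becomes one new face: F′ = F + V = 92.

270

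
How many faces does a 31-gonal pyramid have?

A pyramid on an n-gon base has one n-gon and n triangles: V = 31 + 1 = 32, E = 2·31 = 62, F = 31 + 1 = 32.
Check: V − E + F = 32 − 62 + 32 = 2.

32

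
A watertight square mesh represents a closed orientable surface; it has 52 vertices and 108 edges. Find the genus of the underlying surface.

2

Every face is a square and each edge borders two faces, so 4F = 2·108, giving F = 54.
χ = V − E + F = 52 − 108 + 54 = -2.
For a closed orientable surface χ = 2 − 2g, so g = (2 − (-2))/2 = 2.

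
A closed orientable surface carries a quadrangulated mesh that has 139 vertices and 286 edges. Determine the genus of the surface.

3

Every face is a square and each edge borders two faces, so 4F = 2·286, giving F = 143.
χ = V − E + F = 139 − 286 + 143 = -4.
For a closed orientable surface χ = 2 − 2g, so g = (2 − (-4))/2 = 3.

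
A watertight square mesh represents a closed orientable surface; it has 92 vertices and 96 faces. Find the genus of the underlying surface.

Every face is a square, so 2E = 4·96 = 384, giving E = 192.
χ = V − E + F = 92 − 192 + 96 = -4.
For a closed orientable surface χ = 2 − 2g, so g = (2 − (-4))/2 = 3.

3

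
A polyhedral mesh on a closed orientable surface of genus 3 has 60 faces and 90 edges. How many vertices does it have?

26

For a closed orientable surface of genus 3, χ = 2 − 2·3 = -4.
V = -4 + E − F = -4 + 90 − 60 = 26.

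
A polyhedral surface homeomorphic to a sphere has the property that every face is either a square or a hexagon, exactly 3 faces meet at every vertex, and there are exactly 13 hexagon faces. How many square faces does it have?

6

Let x be the number of squares; then F = 13 + x.
Edge–face incidences: 2E = 6·13 + 4·x = 78 + 4x.
Every vertex has degree 3, so 3V = 2E.
Euler: V − E + F = 2 ⇒ (2E)/3 − E + (13 + x) = 2.
Multiply by 6: 2·(2E) − 3·(2E) + 6·(13 + x) = 12, i.e. 78 + 6x − (78 + 4x) = 12.
Collecting terms: 2x = 12, so x = 6.
Then 2E = 78 + 4·6 = 102, so E = 51, V = 2E/3 = 34, F = 13 + 6 = 19.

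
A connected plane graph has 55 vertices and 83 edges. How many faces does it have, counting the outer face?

Euler's formula for a connected plane graph: V − E + F = 2, so F = 2 − 55 + 83 = 30.

30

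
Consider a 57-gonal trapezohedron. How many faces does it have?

114

The n-trapezohedron (dual of the n-antiprism) has V = 2·57 + 2 = 116, E = 4·57 = 228, F = 2·57 = 114.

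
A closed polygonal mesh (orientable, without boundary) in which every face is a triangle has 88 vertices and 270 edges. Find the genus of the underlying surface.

Every face is a triangle and each edge borders two faces, so 3F = 2·270, giving F = 180.
χ = V − E + F = 88 − 270 + 180 = -2.
For a closed orientable surface χ = 2 − 2g, so g = (2 − (-2))/2 = 2.

2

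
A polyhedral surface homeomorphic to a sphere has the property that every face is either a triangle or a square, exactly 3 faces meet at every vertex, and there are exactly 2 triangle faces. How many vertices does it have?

Let x be the number of squares; then F = 2 + x.
Edge–face incidences: 2E = 3·2 + 4·x = 6 + 4x.
Every vertex has degree 3, so 3V = 2E.
Euler: V − E + F = 2 ⇒ (2E)/3 − E + (2 + x) = 2.
Multiply by 6: 2·(2E) − 3·(2E) + 6·(2 + x) = 12, i.e. 12 + 6x − (6 + 4x) = 12.
Collecting terms: 2x + 6 = 12, so 2x = 6, so x = 3.
Then 2E = 6 + 4·3 = 18, so E = 9, V = 2E/3 = 6, F = 2 + 3 = 5.

6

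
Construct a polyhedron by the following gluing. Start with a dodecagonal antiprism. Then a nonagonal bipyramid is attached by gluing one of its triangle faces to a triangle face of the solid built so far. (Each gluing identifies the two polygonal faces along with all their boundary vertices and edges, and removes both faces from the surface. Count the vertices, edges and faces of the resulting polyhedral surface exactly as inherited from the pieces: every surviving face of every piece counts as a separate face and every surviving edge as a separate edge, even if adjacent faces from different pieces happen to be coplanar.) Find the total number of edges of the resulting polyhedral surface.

A dodecagonal antiprism: V=24, E=48, F=26.
Attach a nonagonal bipyramid (V=11, E=27, F=18) along a 3-gon: merge 3 vertices and 3 edges, delete both glued faces → V=32, E=72, F=42.
Check: V − E + F = 32 − 72 + 42 = 2.

72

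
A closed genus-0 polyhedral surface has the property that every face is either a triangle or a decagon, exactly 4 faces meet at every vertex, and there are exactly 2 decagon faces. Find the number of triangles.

20

Let x be the number of triangles; then F = 2 + x.
Edge–face incidences: 2E = 10·2 + 3·x = 20 + 3x.
Every vertex has degree 4, so 4V = 2E.
Euler: V − E + F = 2 ⇒ (2E)/4 − E + (2 + x) = 2.
Multiply by 8: 2·(2E) − 4·(2E) + 8·(2 + x) = 16, i.e. 16 + 8x − 2·(20 + 3x) = 16.
Collecting terms: 2x − 24 = 16, so 2x = 40, so x = 20.
Then 2E = 20 + 3·20 = 80, so E = 40, V = 2E/4 = 20, F = 2 + 20 = 22.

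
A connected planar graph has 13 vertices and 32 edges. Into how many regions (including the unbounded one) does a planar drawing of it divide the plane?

21

Euler's formula for a connected plane graph: V − E + F = 2, so F = 2 − 13 + 32 = 21.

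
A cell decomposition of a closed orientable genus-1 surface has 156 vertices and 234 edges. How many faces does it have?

For a closed orientable surface of genus 1, χ = 2 − 2·1 = 0.
F = 0 − V + E = 0 − 156 + 234 = 78.

78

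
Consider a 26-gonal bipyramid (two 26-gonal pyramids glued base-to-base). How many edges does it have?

78

A bipyramid over an n-gon has 2n triangular faces and n + 2 vertices: V = 26 + 2 = 28, E = 3·26 = 78, F = 2·26 = 52.
Check: V − E + F = 28 − 78 + 52 = 2.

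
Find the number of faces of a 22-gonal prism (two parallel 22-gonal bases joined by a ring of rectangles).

24

A prism on an n-gon has two n-gon bases and n rectangular sides: V = 2·22 = 44, E = 3·22 = 66, F = 22 + 2 = 24.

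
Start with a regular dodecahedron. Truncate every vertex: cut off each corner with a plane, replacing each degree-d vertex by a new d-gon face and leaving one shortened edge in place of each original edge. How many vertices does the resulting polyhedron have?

60

The base solid has V = 20, E = 30, F = 12.
Truncation replaces each original edge-end by a new vertex, so V′ = 2E = 60.
Each original edge survives, and each old vertex of degree d contributes d new edges; summing degrees gives Σd = 2E, so E′ = E + 2E = 3E = 90.
Each original face survives and each original vertex becomes one new face: F′ = F + V = 32.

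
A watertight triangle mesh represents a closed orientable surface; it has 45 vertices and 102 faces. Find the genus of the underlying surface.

Every face is a triangle, so 2E = 3·102 = 306, giving E = 153.
χ = V − E + F = 45 − 153 + 102 = -6.
For a closed orientable surface χ = 2 − 2g, so g = (2 − (-6))/2 = 4.

4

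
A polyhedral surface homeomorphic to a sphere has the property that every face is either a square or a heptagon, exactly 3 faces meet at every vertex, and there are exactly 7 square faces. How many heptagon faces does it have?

2

Let x be the number of heptagons; then F = 7 + x.
Edge–face incidences: 2E = 4·7 + 7·x = 28 + 7x.
Every vertex has degree 3, so 3V = 2E.
Euler: V − E + F = 2 ⇒ (2E)/3 − E + (7 + x) = 2.
Multiply by 6: 2·(2E) − 3·(2E) + 6·(7 + x) = 12, i.e. 42 + 6x − (28 + 7x) = 12.
Collecting terms: −x + 14 = 12, so −x = −2, so x = 2.
Then 2E = 28 + 7·2 = 42, so E = 21, V = 2E/3 = 14, F = 7 + 2 = 9.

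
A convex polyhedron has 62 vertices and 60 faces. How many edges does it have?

120

Here V − E + F = 2.
E = V + F − (2) = 62 + 60 − (2) = 120.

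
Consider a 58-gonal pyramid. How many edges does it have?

116

A pyramid on an n-gon base has one n-gon and n triangles: V = 58 + 1 = 59, E = 2·58 = 116, F = 58 + 1 = 59.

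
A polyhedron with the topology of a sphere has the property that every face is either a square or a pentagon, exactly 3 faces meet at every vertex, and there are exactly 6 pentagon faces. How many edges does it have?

21

Let x be the number of squares; then F = 6 + x.
Edge–face incidences: 2E = 5·6 + 4·x = 30 + 4x.
Every vertex has degree 3, so 3V = 2E.
Euler: V − E + F = 2 ⇒ (2E)/3 − E + (6 + x) = 2.
Multiply by 6: 2·(2E) − 3·(2E) + 6·(6 + x) = 12, i.e. 36 + 6x − (30 + 4x) = 12.
Collecting terms: 2x + 6 = 12, so 2x = 6, so x = 3.
Then 2E = 30 + 4·3 = 42, so E = 21, V = 2E/3 = 14, F = 6 + 3 = 9.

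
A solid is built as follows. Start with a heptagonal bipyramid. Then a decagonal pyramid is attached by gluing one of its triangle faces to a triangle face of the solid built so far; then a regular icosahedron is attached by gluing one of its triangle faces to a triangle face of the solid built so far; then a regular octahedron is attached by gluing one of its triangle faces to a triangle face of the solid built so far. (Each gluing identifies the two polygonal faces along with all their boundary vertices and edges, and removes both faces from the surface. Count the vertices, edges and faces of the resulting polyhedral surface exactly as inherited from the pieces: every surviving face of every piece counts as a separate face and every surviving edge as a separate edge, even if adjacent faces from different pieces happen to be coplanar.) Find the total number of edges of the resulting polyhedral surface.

74

A heptagonal bipyramid: V=9, E=21, F=14.
Attach a decagonal pyramid (V=11, E=20, F=11) along a 3-gon: merge 3 vertices and 3 edges, delete both glued faces → V=17, E=38, F=23.
Attach a regular icosahedron (V=12, E=30, F=20) along a 3-gon: merge 3 vertices and 3 edges, delete both glued faces → V=26, E=65, F=41.
Attach a regular octahedron (V=6, E=12, F=8) along a 3-gon: merge 3 vertices and 3 edges, delete both glued faces → V=29, E=74, F=47.
Check: V − E + F = 29 − 74 + 47 = 2.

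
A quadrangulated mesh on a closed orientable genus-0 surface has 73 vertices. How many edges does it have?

142

χ = 2 − 2·0 = 2, and every face is a square so 4F = 2E.
V − E + F = 2 with E = 4F/2 gives 73 − (4/2 − 1)·F = 2, so F = 71 and E = 142.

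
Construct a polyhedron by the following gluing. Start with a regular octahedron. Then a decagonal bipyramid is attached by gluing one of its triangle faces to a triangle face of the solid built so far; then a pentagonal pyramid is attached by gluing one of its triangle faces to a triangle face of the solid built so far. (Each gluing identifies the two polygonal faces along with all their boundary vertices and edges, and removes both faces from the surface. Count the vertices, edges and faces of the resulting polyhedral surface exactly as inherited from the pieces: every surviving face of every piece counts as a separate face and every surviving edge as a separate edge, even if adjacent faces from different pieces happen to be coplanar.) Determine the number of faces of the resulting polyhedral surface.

30

A regular octahedron: V=6, E=12, F=8.
Attach a decagonal bipyramid (V=12, E=30, F=20) along a 3-gon: merge 3 vertices and 3 edges, delete both glued faces → V=15, E=39, F=26.
Attach a pentagonal pyramid (V=6, E=10, F=6) along a 3-gon: merge 3 vertices and 3 edges, delete both glued faces → V=18, E=46, F=30.
Check: V − E + F = 18 − 46 + 30 = 2.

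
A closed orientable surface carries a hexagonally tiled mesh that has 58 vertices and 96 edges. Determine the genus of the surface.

Every face is a hexagon and each edge borders two faces, so 6F = 2·96, giving F = 32.
χ = V − E + F = 58 − 96 + 32 = -6.
For a closed orientable surface χ = 2 − 2g, so g = (2 − (-6))/2 = 4.

4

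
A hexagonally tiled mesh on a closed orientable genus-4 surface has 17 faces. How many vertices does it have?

28

χ = 2 − 2·4 = -6, and every face is a hexagon so 6F = 2E.
E = 6·17/2 = 51. Then V = -6 + E − F = -6 + 51 − 17 = 28.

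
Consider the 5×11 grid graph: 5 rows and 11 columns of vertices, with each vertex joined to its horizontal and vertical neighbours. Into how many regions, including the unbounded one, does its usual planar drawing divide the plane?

The grid has V = 5·11 = 55 vertices and E = 5·10 + 11·4 = 94 edges.
F = 2 − V + E = 2 − 55 + 94 = 41.

41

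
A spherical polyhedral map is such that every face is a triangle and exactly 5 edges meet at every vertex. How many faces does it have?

20

Each face has 3 edges and each edge borders two faces, so 2E = 3F.
Each vertex has degree 5, so 5V = 2E and hence V = 3F/5.
Euler: V − E + F = 2 ⇒ (3F/5) − (3F/2) + F = 2.
Multiply by 10: (6 − 15 + 10)F = 20, i.e. 1F = 20.
So F = 20, E = 3·20/2 = 30, V = 3·20/5 = 12.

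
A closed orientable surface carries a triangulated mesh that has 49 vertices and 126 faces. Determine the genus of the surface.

8

Every face is a triangle, so 2E = 3·126 = 378, giving E = 189.
χ = V − E + F = 49 − 189 + 126 = -14.
For a closed orientable surface χ = 2 − 2g, so g = (2 − (-14))/2 = 8.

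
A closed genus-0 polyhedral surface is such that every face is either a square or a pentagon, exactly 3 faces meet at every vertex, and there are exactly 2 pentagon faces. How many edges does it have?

15

Let x be the number of squares; then F = 2 + x.
Edge–face incidences: 2E = 5·2 + 4·x = 10 + 4x.
Every vertex has degree 3, so 3V = 2E.
Euler: V − E + F = 2 ⇒ (2E)/3 − E + (2 + x) = 2.
Multiply by 6: 2·(2E) − 3·(2E) + 6·(2 + x) = 12, i.e. 12 + 6x − (10 + 4x) = 12.
Collecting terms: 2x + 2 = 12, so 2x = 10, so x = 5.
Then 2E = 10 + 4·5 = 30, so E = 15, V = 2E/3 = 10, F = 2 + 5 = 7.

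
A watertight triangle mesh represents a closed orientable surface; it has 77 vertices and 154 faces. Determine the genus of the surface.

Every face is a triangle, so 2E = 3·154 = 462, giving E = 231.
χ = V − E + F = 77 − 231 + 154 = 0.
For a closed orientable surface χ = 2 − 2g, so g = (2 − (0))/2 = 1.

1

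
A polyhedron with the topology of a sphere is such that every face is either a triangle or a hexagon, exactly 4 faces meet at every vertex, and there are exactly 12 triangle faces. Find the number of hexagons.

Let x be the number of hexagons; then F = 12 + x.
Edge–face incidences: 2E = 3·12 + 6·x = 36 + 6x.
Every vertex has degree 4, so 4V = 2E.
Euler: V − E + F = 2 ⇒ (2E)/4 − E + (12 + x) = 2.
Multiply by 8: 2·(2E) − 4·(2E) + 8·(12 + x) = 16, i.e. 96 + 8x − 2·(36 + 6x) = 16.
Collecting terms: −4x + 24 = 16, so −4x = −8, so x = 2.
Then 2E = 36 + 6·2 = 48, so E = 24, V = 2E/4 = 12, F = 12 + 2 = 14.

2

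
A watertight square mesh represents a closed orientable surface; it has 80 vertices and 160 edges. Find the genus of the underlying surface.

1

Every face is a square and each edge borders two faces, so 4F = 2·160, giving F = 80.
χ = V − E + F = 80 − 160 + 80 = 0.
For a closed orientable surface χ = 2 − 2g, so g = (2 − (0))/2 = 1.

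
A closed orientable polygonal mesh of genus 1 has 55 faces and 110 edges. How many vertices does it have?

For a closed orientable surface of genus 1, χ = 2 − 2·1 = 0.
V = 0 + E − F = 0 + 110 − 55 = 55.

55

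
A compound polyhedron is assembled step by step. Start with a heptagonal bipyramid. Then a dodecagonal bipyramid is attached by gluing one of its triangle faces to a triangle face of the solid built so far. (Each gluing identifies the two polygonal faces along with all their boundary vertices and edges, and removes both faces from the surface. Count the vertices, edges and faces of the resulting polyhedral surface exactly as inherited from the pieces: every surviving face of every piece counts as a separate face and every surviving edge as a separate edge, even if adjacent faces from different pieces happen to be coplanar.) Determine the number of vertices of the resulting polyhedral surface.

A heptagonal bipyramid: V=9, E=21, F=14.
Attach a dodecagonal bipyramid (V=14, E=36, F=24) along a 3-gon: merge 3 vertices and 3 edges, delete both glued faces → V=20, E=54, F=36.
Check: V − E + F = 20 − 54 + 36 = 2.

20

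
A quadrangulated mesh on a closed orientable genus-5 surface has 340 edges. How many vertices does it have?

162

χ = 2 − 2·5 = -8, and every face is a square so 4F = 2E.
F = 2E/4 = 170. Then V = -8 + E − F = -8 + 340 − 170 = 162.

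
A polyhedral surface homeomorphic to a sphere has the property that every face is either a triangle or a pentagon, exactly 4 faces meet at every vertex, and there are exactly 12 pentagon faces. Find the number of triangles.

Let x be the number of triangles; then F = 12 + x.
Edge–face incidences: 2E = 5·12 + 3·x = 60 + 3x.
Every vertex has degree 4, so 4V = 2E.
Euler: V − E + F = 2 ⇒ (2E)/4 − E + (12 + x) = 2.
Multiply by 8: 2·(2E) − 4·(2E) + 8·(12 + x) = 16, i.e. 96 + 8x − 2·(60 + 3x) = 16.
Collecting terms: 2x − 24 = 16, so 2x = 40, so x = 20.
Then 2E = 60 + 3·20 = 120, so E = 60, V = 2E/4 = 30, F = 12 + 20 = 32.

20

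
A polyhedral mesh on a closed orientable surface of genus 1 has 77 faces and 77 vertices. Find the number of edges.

For a closed orientable surface of genus 1, χ = 2 − 2·1 = 0.
E = V + F − (0) = 77 + 77 − (0) = 154.

154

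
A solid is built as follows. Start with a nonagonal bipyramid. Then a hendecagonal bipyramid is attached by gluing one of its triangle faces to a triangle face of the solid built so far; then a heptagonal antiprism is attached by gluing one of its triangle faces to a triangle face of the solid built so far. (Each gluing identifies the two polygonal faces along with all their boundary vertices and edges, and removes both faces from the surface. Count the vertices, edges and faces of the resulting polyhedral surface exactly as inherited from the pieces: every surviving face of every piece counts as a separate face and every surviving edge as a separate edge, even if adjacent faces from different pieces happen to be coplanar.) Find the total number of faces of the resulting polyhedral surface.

A nonagonal bipyramid: V=11, E=27, F=18.
Attach a hendecagonal bipyramid (V=13, E=33, F=22) along a 3-gon: merge 3 vertices and 3 edges, delete both glued faces → V=21, E=57, F=38.
Attach a heptagonal antiprism (V=14, E=28, F=16) along a 3-gon: merge 3 vertices and 3 edges, delete both glued faces → V=32, E=82, F=52.
Check: V − E + F = 32 − 82 + 52 = 2.

52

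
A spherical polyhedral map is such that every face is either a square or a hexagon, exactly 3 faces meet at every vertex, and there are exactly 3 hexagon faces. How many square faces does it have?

Let x be the number of squares; then F = 3 + x.
Edge–face incidences: 2E = 6·3 + 4·x = 18 + 4x.
Every vertex has degree 3, so 3V = 2E.
Euler: V − E + F = 2 ⇒ (2E)/3 − E + (3 + x) = 2.
Multiply by 6: 2·(2E) − 3·(2E) + 6·(3 + x) = 12, i.e. 18 + 6x − (18 + 4x) = 12.
Collecting terms: 2x = 12, so x = 6.
Then 2E = 18 + 4·6 = 42, so E = 21, V = 2E/3 = 14, F = 3 + 6 = 9.

6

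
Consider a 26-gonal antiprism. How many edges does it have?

An antiprism on an n-gon has two n-gon caps and 2n triangles: V = 2·26 = 52, E = 4·26 = 104, F = 2·26 + 2 = 54.
Check: V − E + F = 52 − 104 + 54 = 2.

104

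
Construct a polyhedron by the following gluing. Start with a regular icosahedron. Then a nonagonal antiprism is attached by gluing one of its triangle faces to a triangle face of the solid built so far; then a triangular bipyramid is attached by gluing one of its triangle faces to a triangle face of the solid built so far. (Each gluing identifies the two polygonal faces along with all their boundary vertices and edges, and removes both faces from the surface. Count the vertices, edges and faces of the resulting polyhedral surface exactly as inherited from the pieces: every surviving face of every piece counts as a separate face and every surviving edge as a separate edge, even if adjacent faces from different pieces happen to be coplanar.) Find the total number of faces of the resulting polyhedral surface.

42

A regular icosahedron: V=12, E=30, F=20.
Attach a nonagonal antiprism (V=18, E=36, F=20) along a 3-gon: merge 3 vertices and 3 edges, delete both glued faces → V=27, E=63, F=38.
Attach a triangular bipyramid (V=5, E=9, F=6) along a 3-gon: merge 3 vertices and 3 edges, delete both glued faces → V=29, E=69, F=42.
Check: V − E + F = 29 − 69 + 42 = 2.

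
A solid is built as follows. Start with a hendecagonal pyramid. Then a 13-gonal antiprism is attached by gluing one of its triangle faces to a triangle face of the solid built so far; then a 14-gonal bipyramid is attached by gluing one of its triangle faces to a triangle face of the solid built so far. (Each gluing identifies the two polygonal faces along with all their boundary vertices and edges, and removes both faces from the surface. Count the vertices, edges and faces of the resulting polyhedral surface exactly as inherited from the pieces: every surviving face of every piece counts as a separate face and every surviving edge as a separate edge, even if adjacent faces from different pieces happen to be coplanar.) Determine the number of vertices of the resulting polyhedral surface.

A hendecagonal pyramid: V=12, E=22, F=12.
Attach a 13-gonal antiprism (V=26, E=52, F=28) along a 3-gon: merge 3 vertices and 3 edges, delete both glued faces → V=35, E=71, F=38.
Attach a 14-gonal bipyramid (V=16, E=42, F=28) along a 3-gon: merge 3 vertices and 3 edges, delete both glued faces → V=48, E=110, F=64.
Check: V − E + F = 48 − 110 + 64 = 2.

48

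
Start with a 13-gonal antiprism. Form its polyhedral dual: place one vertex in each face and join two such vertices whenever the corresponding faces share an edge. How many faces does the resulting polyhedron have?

26

The base solid has V = 26, E = 52, F = 28.
The dual swaps V and F and preserves E: V′ = F = 28, E′ = E = 52, F′ = V = 26.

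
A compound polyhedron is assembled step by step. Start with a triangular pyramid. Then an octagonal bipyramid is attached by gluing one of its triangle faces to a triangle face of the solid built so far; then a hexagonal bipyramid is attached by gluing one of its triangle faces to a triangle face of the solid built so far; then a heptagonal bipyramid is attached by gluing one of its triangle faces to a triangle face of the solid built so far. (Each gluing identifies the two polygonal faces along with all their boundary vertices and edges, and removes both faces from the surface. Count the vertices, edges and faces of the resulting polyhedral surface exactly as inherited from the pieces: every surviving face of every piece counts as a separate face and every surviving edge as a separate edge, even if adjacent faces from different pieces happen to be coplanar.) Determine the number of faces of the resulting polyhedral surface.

A triangular pyramid: V=4, E=6, F=4.
Attach an octagonal bipyramid (V=10, E=24, F=16) along a 3-gon: merge 3 vertices and 3 edges, delete both glued faces → V=11, E=27, F=18.
Attach a hexagonal bipyramid (V=8, E=18, F=12) along a 3-gon: merge 3 vertices and 3 edges, delete both glued faces → V=16, E=42, F=28.
Attach a heptagonal bipyramid (V=9, E=21, F=14) along a 3-gon: merge 3 vertices and 3 edges, delete both glued faces → V=22, E=60, F=40.
Check: V − E + F = 22 − 60 + 40 = 2.

40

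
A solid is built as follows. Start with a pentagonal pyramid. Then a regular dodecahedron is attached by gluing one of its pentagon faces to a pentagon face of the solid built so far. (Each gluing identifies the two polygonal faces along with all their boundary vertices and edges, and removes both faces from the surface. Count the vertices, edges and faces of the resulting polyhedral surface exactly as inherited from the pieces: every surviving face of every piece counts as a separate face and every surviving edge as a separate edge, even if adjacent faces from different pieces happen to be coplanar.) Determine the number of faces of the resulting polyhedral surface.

16

A pentagonal pyramid: V=6, E=10, F=6.
Attach a regular dodecahedron (V=20, E=30, F=12) along a 5-gon: merge 5 vertices and 5 edges, delete both glued faces → V=21, E=35, F=16.
Check: V − E + F = 21 − 35 + 16 = 2.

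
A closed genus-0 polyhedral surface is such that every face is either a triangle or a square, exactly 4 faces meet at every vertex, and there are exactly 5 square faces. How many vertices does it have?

Let x be the number of triangles; then F = 5 + x.
Edge–face incidences: 2E = 4·5 + 3·x = 20 + 3x.
Every vertex has degree 4, so 4V = 2E.
Euler: V − E + F = 2 ⇒ (2E)/4 − E + (5 + x) = 2.
Multiply by 8: 2·(2E) − 4·(2E) + 8·(5 + x) = 16, i.e. 40 + 8x − 2·(20 + 3x) = 16.
Collecting terms: 2x = 16, so x = 8.
Then 2E = 20 + 3·8 = 44, so E = 22, V = 2E/4 = 11, F = 5 + 8 = 13.

11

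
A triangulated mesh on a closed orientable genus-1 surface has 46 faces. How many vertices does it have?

χ = 2 − 2·1 = 0, and every face is a triangle so 3F = 2E.
E = 3·46/2 = 69. Then V = 0 + E − F = 0 + 69 − 46 = 23.

23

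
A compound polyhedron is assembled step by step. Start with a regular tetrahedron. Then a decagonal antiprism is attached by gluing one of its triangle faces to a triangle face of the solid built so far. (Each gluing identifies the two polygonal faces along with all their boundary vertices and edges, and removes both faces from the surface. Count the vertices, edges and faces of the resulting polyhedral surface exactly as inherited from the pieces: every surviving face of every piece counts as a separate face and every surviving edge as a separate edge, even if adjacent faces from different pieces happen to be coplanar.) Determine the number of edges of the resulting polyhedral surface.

43

A regular tetrahedron: V=4, E=6, F=4.
Attach a decagonal antiprism (V=20, E=40, F=22) along a 3-gon: merge 3 vertices and 3 edges, delete both glued faces → V=21, E=43, F=24.
Check: V − E + F = 21 − 43 + 24 = 2.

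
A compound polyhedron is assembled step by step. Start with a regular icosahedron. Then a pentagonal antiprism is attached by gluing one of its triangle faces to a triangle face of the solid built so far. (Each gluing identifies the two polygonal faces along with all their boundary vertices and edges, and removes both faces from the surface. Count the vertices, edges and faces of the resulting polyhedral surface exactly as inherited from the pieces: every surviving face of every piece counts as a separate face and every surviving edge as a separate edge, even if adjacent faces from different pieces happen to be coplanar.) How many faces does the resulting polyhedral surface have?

A regular icosahedron: V=12, E=30, F=20.
Attach a pentagonal antiprism (V=10, E=20, F=12) along a 3-gon: merge 3 vertices and 3 edges, delete both glued faces → V=19, E=47, F=30.
Check: V − E + F = 19 − 47 + 30 = 2.

30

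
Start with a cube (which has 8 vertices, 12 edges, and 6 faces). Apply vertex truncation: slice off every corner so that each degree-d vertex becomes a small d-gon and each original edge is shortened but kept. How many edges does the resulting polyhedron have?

Truncation replaces each original edge-end by a new vertex, so V′ = 2E = 24.
Each original edge survives, and each old vertex of degree d contributes d new edges; summing degrees gives Σd = 2E, so E′ = E + 2E = 3E = 36.
Each original face survives and each original vertex becomes one new face: F′ = F + V = 14.

36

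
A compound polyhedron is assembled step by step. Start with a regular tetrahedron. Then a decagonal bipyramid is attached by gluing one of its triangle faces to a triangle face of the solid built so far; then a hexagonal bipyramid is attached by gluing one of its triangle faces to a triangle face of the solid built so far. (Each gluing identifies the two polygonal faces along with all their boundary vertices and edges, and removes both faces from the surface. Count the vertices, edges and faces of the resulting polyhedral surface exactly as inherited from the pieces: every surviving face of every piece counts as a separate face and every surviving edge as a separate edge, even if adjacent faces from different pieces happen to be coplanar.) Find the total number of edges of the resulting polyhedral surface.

A regular tetrahedron: V=4, E=6, F=4.
Attach a decagonal bipyramid (V=12, E=30, F=20) along a 3-gon: merge 3 vertices and 3 edges, delete both glued faces → V=13, E=33, F=22.
Attach a hexagonal bipyramid (V=8, E=18, F=12) along a 3-gon: merge 3 vertices and 3 edges, delete both glued faces → V=18, E=48, F=32.
Check: V − E + F = 18 − 48 + 32 = 2.

48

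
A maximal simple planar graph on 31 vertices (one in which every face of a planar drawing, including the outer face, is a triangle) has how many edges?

87

In a plane triangulation 3F = 2E and V − E + F = 2, so E = 3V − 6 = 3·31 − 6 = 87.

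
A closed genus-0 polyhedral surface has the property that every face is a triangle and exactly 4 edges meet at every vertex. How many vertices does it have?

Each face has 3 edges and each edge borders two faces, so 2E = 3F.
Each vertex has degree 4, so 4V = 2E and hence V = 3F/4.
Euler: V − E + F = 2 ⇒ (3F/4) − (3F/2) + F = 2.
Multiply by 8: (6 − 12 + 8)F = 16, i.e. 2F = 16.
So F = 8, E = 3·8/2 = 12, V = 3·8/4 = 6.

6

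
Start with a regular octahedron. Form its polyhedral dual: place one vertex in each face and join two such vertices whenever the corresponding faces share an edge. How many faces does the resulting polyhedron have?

The base solid has V = 6, E = 12, F = 8.
The dual swaps V and F and preserves E: V′ = F = 8, E′ = E = 12, F′ = V = 6.

6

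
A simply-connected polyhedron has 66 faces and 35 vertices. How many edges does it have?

99

Here V − E + F = 2.
E = V + F − (2) = 35 + 66 − (2) = 99.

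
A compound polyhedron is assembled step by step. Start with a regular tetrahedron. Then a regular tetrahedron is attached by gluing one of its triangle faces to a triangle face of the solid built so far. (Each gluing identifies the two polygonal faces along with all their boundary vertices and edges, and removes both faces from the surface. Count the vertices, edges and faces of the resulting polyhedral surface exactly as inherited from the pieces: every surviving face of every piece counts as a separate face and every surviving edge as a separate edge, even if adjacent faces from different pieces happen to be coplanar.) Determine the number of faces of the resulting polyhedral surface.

6

A regular tetrahedron: V=4, E=6, F=4.
Attach a regular tetrahedron (V=4, E=6, F=4) along a 3-gon: merge 3 vertices and 3 edges, delete both glued faces → V=5, E=9, F=6.
Check: V − E + F = 5 − 9 + 6 = 2.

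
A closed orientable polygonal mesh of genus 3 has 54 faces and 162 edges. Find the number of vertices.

104

For a closed orientable surface of genus 3, χ = 2 − 2·3 = -4.
V = -4 + E − F = -4 + 162 − 54 = 104.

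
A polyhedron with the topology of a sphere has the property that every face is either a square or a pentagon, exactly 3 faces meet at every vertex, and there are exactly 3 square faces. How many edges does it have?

Let x be the number of pentagons; then F = 3 + x.
Edge–face incidences: 2E = 4·3 + 5·x = 12 + 5x.
Every vertex has degree 3, so 3V = 2E.
Euler: V − E + F = 2 ⇒ (2E)/3 − E + (3 + x) = 2.
Multiply by 6: 2·(2E) − 3·(2E) + 6·(3 + x) = 12, i.e. 18 + 6x − (12 + 5x) = 12.
Collecting terms: x + 6 = 12, so x = 6.
Then 2E = 12 + 5·6 = 42, so E = 21, V = 2E/3 = 14, F = 3 + 6 = 9.

21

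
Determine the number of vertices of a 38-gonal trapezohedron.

78

The n-trapezohedron (dual of the n-antiprism) has V = 2·38 + 2 = 78, E = 4·38 = 152, F = 2·38 = 76.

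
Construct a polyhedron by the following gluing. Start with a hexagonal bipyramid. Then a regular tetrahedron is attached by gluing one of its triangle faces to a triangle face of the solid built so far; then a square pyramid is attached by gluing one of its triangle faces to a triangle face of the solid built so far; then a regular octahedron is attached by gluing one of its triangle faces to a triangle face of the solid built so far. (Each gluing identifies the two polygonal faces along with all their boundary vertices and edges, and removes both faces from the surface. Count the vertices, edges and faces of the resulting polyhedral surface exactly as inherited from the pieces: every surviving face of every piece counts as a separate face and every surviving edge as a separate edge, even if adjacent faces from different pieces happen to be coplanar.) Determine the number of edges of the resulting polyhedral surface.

35

A hexagonal bipyramid: V=8, E=18, F=12.
Attach a regular tetrahedron (V=4, E=6, F=4) along a 3-gon: merge 3 vertices and 3 edges, delete both glued faces → V=9, E=21, F=14.
Attach a square pyramid (V=5, E=8, F=5) along a 3-gon: merge 3 vertices and 3 edges, delete both glued faces → V=11, E=26, F=17.
Attach a regular octahedron (V=6, E=12, F=8) along a 3-gon: merge 3 vertices and 3 edges, delete both glued faces → V=14, E=35, F=23.
Check: V − E + F = 14 − 35 + 23 = 2.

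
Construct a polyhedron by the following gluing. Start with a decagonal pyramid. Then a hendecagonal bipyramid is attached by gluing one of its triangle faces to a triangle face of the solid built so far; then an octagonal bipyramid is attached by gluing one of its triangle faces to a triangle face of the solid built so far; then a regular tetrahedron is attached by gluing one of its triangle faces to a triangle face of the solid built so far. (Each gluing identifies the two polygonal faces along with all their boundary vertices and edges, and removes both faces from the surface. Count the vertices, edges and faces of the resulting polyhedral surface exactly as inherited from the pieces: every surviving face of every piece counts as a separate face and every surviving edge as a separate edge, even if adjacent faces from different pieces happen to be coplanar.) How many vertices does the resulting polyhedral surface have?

A decagonal pyramid: V=11, E=20, F=11.
Attach a hendecagonal bipyramid (V=13, E=33, F=22) along a 3-gon: merge 3 vertices and 3 edges, delete both glued faces → V=21, E=50, F=31.
Attach an octagonal bipyramid (V=10, E=24, F=16) along a 3-gon: merge 3 vertices and 3 edges, delete both glued faces → V=28, E=71, F=45.
Attach a regular tetrahedron (V=4, E=6, F=4) along a 3-gon: merge 3 vertices and 3 edges, delete both glued faces → V=29, E=74, F=47.
Check: V − E + F = 29 − 74 + 47 = 2.

29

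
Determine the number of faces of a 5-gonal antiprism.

An antiprism on an n-gon has two n-gon caps and 2n triangles: V = 2·5 = 10, E = 4·5 = 20, F = 2·5 + 2 = 12.

12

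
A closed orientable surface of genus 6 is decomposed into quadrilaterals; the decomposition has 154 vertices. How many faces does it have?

χ = 2 − 2·6 = -10, and every face is a square so 4F = 2E.
V − E + F = -10 with E = 4F/2 gives 154 − (4/2 − 1)·F = -10, so F = 164 and E = 328.

164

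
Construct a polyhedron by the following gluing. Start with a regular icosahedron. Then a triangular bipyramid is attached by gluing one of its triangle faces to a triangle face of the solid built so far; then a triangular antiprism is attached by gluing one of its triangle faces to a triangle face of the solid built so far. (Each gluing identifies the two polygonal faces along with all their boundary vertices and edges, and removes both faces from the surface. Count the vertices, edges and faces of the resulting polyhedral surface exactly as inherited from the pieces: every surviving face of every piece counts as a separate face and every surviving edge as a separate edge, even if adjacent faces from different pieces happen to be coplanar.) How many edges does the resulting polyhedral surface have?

45

A regular icosahedron: V=12, E=30, F=20.
Attach a triangular bipyramid (V=5, E=9, F=6) along a 3-gon: merge 3 vertices and 3 edges, delete both glued faces → V=14, E=36, F=24.
Attach a triangular antiprism (V=6, E=12, F=8) along a 3-gon: merge 3 vertices and 3 edges, delete both glued faces → V=17, E=45, F=30.
Check: V − E + F = 17 − 45 + 30 = 2.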